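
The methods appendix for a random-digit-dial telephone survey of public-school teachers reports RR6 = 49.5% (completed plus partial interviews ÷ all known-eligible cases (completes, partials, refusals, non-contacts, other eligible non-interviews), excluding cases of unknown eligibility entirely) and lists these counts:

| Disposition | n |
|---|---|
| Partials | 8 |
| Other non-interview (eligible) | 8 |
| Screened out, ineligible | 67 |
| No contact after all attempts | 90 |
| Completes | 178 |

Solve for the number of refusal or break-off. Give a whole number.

92

Top → 178 + 8 = 186
RR6 = 186 / D = 0.495
D = 186 / 0.495 = 375.8
Remaining denominator categories sum to 284
refusal or break-off = 375.8 − 284 ≈ 92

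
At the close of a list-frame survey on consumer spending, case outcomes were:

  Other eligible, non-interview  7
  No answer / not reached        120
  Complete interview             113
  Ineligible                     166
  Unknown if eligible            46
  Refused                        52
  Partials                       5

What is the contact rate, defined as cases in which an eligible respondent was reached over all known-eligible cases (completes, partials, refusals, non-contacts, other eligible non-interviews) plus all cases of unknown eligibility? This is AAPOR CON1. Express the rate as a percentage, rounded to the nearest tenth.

51.6%

Top → 113 + 5 + 52 + 7 = 177
Base → 113 + 5 + 52 + 120 + 7 + 46 = 343
CON1 = 177 / 343 = 0.5160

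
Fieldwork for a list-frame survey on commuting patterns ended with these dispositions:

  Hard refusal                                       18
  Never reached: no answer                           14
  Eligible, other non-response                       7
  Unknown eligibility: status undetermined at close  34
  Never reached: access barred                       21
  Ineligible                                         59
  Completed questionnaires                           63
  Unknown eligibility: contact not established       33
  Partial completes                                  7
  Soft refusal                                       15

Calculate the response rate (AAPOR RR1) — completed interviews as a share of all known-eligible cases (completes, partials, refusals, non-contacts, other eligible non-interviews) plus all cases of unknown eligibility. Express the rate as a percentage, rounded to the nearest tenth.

Refusal or break-off = 18 + 15 = 33
No contact after all attempts = 14 + 21 = 35
Unknown if eligible = 33 + 34 = 67
Top = 63
Denom = 63 + 7 + 33 + 35 + 7 + 67 = 212
RR1 = 63 / 212 = 0.2972

29.7%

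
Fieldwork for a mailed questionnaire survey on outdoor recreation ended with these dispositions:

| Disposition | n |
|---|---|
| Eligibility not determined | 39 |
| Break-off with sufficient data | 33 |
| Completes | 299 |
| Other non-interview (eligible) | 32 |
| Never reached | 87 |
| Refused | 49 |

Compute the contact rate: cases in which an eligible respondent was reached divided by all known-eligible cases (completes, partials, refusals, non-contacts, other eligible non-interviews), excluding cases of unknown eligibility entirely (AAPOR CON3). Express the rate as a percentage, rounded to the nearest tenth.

Num → 299 + 33 + 49 + 32 = 413
Base → 299 + 33 + 49 + 87 + 32 = 500
CON3 = 413 / 500 = 0.8260

82.6%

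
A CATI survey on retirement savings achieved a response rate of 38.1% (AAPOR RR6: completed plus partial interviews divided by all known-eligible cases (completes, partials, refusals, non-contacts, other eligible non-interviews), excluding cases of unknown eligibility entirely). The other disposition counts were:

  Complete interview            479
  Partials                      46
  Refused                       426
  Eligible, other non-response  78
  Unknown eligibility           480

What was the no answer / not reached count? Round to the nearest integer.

349

Top = 479 + 46 = 525
RR6 = 525 / D = 0.381
D = 525 / 0.381 = 1378.0
Other denominator terms total 1029
no answer / not reached = 1378.0 − 1029 ≈ 349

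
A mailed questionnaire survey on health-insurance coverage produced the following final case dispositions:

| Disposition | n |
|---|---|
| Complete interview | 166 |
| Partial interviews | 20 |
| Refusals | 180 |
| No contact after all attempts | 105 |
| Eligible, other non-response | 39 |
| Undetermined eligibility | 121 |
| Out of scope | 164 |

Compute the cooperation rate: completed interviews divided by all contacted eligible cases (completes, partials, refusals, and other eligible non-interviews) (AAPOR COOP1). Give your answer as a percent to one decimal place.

41.0%

Numerator → 166
Denom → 166 + 20 + 180 + 39 = 405
COOP1 = 166 / 405 = 0.4099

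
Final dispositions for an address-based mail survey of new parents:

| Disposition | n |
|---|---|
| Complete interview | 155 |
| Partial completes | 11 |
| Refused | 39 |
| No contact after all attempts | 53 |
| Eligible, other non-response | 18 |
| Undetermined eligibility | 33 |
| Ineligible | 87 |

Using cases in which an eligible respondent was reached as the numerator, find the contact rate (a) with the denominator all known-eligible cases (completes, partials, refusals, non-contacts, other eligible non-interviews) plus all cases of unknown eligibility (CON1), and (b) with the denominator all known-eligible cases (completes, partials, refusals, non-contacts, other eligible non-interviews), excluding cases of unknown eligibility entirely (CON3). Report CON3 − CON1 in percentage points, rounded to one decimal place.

8.6

Numerator = 155 + 11 + 39 + 18 = 223
Denom = 155 + 11 + 39 + 53 + 18 + 33 = 309
CON1 = 223 / 309 = 0.7217
Denom = 155 + 11 + 39 + 53 + 18 = 276
CON3 = 223 / 276 = 0.8080
Difference = 80.80 − 72.17 = 8.63 percentage points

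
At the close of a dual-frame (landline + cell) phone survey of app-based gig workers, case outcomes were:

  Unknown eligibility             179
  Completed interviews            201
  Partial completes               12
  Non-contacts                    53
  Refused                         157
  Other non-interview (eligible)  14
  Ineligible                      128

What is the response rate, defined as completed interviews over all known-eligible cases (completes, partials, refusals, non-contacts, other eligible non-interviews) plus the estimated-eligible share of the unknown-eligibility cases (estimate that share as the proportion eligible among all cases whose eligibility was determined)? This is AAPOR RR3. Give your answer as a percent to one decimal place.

Top = 201
Eligible (known) = 201 + 12 + 157 + 53 + 14 = 437
e = 437 / (437 + 128) = 437 / 565 = 0.7735
e × U = 0.7735 × 179 = 138.46
Denom = 437 + 138.46 = 575.46
RR3 = 201 / 575.46 = 0.3493

34.9%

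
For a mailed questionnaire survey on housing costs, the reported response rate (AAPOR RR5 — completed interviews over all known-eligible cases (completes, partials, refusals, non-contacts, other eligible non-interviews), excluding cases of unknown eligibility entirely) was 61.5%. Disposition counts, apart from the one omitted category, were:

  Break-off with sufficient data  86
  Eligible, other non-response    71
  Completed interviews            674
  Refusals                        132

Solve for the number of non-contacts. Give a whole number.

RR5 = 674 / D = 0.615
D = 674 / 0.615 = 1095.9
Remaining denominator categories sum to 963
non-contacts = 1095.9 − 963 ≈ 133

133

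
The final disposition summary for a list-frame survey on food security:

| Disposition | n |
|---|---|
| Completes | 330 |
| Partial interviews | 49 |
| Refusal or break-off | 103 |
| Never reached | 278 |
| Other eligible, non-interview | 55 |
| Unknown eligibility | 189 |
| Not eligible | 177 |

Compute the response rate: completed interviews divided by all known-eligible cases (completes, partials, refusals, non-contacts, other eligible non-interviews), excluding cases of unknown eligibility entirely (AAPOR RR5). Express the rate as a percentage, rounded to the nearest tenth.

40.5%

Num → 330
Denom → 330 + 49 + 103 + 278 + 55 = 815
RR5 = 330 / 815 = 0.4049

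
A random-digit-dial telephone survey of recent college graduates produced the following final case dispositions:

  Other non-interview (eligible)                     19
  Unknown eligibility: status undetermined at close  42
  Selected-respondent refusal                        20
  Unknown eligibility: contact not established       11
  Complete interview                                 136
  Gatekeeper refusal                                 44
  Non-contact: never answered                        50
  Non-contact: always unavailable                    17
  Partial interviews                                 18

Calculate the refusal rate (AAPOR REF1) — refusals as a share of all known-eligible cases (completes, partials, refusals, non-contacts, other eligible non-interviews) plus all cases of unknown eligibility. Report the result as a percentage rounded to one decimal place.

Refused = 44 + 20 = 64
No answer / not reached = 50 + 17 = 67
Undetermined eligibility = 11 + 42 = 53
Numerator: 64
Base: 136 + 18 + 64 + 67 + 19 + 53 = 357
REF1 = 64 / 357 = 0.1793

17.9%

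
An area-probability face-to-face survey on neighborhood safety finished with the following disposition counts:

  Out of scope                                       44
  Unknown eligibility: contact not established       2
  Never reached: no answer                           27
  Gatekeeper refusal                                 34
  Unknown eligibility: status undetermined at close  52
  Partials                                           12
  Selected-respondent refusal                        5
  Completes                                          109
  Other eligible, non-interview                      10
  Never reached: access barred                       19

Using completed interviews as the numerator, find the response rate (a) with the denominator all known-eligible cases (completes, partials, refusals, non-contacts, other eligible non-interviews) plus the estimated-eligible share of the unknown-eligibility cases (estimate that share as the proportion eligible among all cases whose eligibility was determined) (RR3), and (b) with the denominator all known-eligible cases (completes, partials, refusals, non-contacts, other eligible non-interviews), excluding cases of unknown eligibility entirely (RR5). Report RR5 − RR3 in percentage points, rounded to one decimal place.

8.7

Refusal or break-off = 34 + 5 = 39
No contact after all attempts = 27 + 19 = 46
Unknown eligibility = 2 + 52 = 54
Num: 109
Known eligible: 109 + 12 + 39 + 46 + 10 = 216
e = 216 / (216 + 44) = 216 / 260 = 0.8308
Eligible share of unknowns: 0.8308 × 54 = 44.86
Denom: 216 + 44.86 = 260.86
RR3 = 109 / 260.86 = 0.4178
Denom: 109 + 12 + 39 + 46 + 10 = 216
RR5 = 109 / 216 = 0.5046
Difference = 50.46 − 41.78 = 8.68 percentage points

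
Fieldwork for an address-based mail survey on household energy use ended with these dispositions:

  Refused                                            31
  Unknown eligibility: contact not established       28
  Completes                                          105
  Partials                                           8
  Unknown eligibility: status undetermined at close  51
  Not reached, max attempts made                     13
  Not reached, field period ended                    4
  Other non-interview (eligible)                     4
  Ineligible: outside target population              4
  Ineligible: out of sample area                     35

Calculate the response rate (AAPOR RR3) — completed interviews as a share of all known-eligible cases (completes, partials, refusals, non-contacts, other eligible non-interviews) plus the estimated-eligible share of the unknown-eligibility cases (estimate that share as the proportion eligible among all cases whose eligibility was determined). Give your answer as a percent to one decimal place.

45.9%

No contact after all attempts = 4 + 13 = 17
Eligibility not determined = 28 + 51 = 79
Ineligible = 4 + 35 = 39
Num: 105
Eligible (known): 105 + 8 + 31 + 17 + 4 = 165
e = 165 / (165 + 39) = 165 / 204 = 0.8088
e × U: 0.8088 × 79 = 63.90
Denom: 165 + 63.90 = 228.90
RR3 = 105 / 228.90 = 0.4587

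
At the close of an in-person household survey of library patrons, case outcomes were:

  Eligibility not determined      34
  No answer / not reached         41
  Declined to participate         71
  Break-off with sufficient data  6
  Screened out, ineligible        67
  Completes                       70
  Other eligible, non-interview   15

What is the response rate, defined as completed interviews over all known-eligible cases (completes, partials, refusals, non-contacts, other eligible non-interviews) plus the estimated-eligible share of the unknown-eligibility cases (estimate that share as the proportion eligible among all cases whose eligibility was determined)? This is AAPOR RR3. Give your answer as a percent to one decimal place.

Num: 70
Eligible (known): 70 + 6 + 71 + 41 + 15 = 203
e = 203 / (203 + 67) = 203 / 270 = 0.7519
Estimated eligible among unknowns: 0.7519 × 34 = 25.56
Denominator: 203 + 25.56 = 228.56
RR3 = 70 / 228.56 = 0.3063

30.6%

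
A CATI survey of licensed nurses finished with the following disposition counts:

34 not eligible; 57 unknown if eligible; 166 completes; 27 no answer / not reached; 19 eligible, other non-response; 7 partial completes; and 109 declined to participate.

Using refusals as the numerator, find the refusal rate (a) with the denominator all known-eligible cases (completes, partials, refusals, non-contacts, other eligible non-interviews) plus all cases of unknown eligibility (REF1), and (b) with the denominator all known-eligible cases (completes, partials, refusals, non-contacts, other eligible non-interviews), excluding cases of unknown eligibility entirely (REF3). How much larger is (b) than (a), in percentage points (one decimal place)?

Top: 109
Denom: 166 + 7 + 109 + 27 + 19 + 57 = 385
REF1 = 109 / 385 = 0.2831
Denom: 166 + 7 + 109 + 27 + 19 = 328
REF3 = 109 / 328 = 0.3323
Difference = 33.23 − 28.31 = 4.92 percentage points

4.9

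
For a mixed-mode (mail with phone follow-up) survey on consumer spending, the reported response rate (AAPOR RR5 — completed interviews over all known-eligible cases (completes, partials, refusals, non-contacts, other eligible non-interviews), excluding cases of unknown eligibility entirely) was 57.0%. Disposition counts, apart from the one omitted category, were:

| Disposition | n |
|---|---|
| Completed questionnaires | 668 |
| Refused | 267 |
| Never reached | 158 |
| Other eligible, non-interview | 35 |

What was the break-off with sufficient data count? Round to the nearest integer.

44

RR5 = 668 / D = 0.570
D = 668 / 0.570 = 1171.9
Other denominator terms total 1128
break-off with sufficient data = 1171.9 − 1128 ≈ 44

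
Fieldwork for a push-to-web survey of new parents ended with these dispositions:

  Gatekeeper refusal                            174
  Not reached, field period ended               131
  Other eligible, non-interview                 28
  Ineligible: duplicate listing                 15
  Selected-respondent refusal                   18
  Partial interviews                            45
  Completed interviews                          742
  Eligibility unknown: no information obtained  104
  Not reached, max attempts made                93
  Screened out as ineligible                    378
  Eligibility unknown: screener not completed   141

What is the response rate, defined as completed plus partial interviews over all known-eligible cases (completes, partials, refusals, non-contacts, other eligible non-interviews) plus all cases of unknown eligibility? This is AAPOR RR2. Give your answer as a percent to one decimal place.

53.3%

Refusals = 174 + 18 = 192
No answer / not reached = 131 + 93 = 224
Eligibility not determined = 141 + 104 = 245
Ineligible = 378 + 15 = 393
Num: 742 + 45 = 787
Base: 742 + 45 + 192 + 224 + 28 + 245 = 1476
RR2 = 787 / 1476 = 0.5332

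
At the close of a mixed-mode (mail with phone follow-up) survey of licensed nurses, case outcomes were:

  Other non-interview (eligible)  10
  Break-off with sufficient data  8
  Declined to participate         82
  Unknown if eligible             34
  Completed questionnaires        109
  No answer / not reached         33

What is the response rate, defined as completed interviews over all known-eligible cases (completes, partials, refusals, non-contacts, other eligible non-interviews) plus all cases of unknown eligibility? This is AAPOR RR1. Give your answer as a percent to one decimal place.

39.5%

Num: 109
Denom: 109 + 8 + 82 + 33 + 10 + 34 = 276
RR1 = 109 / 276 = 0.3949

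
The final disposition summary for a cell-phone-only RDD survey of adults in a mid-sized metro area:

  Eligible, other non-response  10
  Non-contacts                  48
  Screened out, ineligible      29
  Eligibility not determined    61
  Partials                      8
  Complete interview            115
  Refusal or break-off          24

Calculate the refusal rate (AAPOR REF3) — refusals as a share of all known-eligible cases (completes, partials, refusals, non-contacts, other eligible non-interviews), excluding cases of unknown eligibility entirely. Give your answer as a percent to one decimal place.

Numerator = 24
Denom = 115 + 8 + 24 + 48 + 10 = 205
REF3 = 24 / 205 = 0.1171

11.7%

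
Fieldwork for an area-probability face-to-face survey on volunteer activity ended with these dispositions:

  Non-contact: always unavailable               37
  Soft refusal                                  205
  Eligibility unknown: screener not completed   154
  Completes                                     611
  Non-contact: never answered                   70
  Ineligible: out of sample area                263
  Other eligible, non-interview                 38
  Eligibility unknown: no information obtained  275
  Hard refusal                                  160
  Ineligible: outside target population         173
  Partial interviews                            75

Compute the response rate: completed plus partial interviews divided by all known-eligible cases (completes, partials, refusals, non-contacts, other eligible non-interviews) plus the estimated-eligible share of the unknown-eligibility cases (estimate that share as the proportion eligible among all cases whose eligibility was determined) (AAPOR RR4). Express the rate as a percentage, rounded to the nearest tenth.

Refusals = 160 + 205 = 365
Never reached = 70 + 37 = 107
Unknown if eligible = 154 + 275 = 429
Ineligible = 173 + 263 = 436
Top = 611 + 75 = 686
Known eligible = 611 + 75 + 365 + 107 + 38 = 1196
e = 1196 / (1196 + 436) = 1196 / 1632 = 0.7328
Estimated eligible among unknowns = 0.7328 × 429 = 314.37
Denominator = 1196 + 314.37 = 1510.37
RR4 = 686 / 1510.37 = 0.4542

45.4%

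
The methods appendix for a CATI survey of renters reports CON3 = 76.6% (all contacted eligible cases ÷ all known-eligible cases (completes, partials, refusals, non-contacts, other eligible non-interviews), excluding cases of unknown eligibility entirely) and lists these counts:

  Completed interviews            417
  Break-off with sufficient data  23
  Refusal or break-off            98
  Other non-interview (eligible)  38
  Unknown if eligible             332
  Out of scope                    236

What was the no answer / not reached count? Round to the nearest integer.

Numerator → 417 + 23 + 98 + 38 = 576
CON3 = 576 / D = 0.766
D = 576 / 0.766 = 752.0
Other denominator terms total 576
no answer / not reached = 752.0 − 576 ≈ 176

176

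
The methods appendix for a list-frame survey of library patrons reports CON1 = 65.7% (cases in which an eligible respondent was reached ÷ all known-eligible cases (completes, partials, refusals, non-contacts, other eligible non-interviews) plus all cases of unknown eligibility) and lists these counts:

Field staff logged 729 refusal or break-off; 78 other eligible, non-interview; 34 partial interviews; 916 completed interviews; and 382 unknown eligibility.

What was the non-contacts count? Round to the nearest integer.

535

Top: 916 + 34 + 729 + 78 = 1757
CON1 = 1757 / D = 0.657
D = 1757 / 0.657 = 2674.3
Remaining denominator categories sum to 2139
non-contacts = 2674.3 − 2139 ≈ 535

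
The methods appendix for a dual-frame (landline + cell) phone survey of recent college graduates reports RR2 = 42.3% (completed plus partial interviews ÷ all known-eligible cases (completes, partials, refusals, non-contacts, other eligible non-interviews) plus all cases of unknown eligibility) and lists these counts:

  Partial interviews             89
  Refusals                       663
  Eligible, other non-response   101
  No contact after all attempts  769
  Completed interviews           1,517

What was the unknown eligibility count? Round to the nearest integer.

Top: 1517 + 89 = 1606
RR2 = 1606 / D = 0.423
D = 1606 / 0.423 = 3796.7
Remaining denominator categories sum to 3139
unknown eligibility = 3796.7 − 3139 ≈ 658

658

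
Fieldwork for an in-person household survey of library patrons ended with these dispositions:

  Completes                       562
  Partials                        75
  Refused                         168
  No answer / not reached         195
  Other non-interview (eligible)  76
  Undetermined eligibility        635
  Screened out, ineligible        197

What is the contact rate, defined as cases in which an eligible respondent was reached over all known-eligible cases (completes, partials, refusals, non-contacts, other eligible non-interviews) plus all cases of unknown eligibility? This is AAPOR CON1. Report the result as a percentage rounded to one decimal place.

51.5%

Top = 562 + 75 + 168 + 76 = 881
Denominator = 562 + 75 + 168 + 195 + 76 + 635 = 1711
CON1 = 881 / 1711 = 0.5149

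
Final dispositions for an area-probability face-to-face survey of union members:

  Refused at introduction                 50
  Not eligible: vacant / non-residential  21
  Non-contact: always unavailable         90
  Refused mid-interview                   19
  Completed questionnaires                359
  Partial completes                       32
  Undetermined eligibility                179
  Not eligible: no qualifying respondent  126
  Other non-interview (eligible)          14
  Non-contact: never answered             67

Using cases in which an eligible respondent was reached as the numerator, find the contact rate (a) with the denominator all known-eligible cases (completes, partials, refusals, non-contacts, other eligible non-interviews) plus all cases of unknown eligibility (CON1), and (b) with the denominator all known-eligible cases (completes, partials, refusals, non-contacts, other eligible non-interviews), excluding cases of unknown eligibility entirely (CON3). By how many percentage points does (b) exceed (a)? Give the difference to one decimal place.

Refusals = 50 + 19 = 69
No contact after all attempts = 67 + 90 = 157
Out of scope = 126 + 21 = 147
Top → 359 + 32 + 69 + 14 = 474
Base → 359 + 32 + 69 + 157 + 14 + 179 = 810
CON1 = 474 / 810 = 0.5852
Base → 359 + 32 + 69 + 157 + 14 = 631
CON3 = 474 / 631 = 0.7512
Difference = 75.12 − 58.52 = 16.60 percentage points

16.6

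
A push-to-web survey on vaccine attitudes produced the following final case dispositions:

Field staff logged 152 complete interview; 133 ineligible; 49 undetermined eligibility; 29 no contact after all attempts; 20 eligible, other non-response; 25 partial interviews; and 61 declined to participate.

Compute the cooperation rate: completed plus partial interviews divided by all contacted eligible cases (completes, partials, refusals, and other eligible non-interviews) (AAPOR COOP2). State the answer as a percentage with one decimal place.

Num: 152 + 25 = 177
Denominator: 152 + 25 + 61 + 20 = 258
COOP2 = 177 / 258 = 0.6860

68.6%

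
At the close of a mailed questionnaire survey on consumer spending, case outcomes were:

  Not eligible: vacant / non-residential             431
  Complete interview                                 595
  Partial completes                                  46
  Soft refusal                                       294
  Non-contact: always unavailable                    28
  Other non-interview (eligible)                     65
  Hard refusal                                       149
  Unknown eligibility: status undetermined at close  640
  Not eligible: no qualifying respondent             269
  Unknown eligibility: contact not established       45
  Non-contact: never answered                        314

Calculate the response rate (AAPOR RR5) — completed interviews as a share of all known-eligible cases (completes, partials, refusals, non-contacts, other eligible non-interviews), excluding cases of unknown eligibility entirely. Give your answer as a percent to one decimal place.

Refusal or break-off = 149 + 294 = 443
No answer / not reached = 314 + 28 = 342
Eligibility not determined = 45 + 640 = 685
Ineligible = 269 + 431 = 700
Num = 595
Denominator = 595 + 46 + 443 + 342 + 65 = 1491
RR5 = 595 / 1491 = 0.3991

39.9%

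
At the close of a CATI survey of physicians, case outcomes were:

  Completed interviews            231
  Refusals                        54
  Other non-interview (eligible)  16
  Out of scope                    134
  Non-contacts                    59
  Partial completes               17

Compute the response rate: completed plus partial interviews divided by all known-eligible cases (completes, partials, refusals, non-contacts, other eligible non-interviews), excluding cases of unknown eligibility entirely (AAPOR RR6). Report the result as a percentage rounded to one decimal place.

Numerator: 231 + 17 = 248
Denom: 231 + 17 + 54 + 59 + 16 = 377
RR6 = 248 / 377 = 0.6578

65.8%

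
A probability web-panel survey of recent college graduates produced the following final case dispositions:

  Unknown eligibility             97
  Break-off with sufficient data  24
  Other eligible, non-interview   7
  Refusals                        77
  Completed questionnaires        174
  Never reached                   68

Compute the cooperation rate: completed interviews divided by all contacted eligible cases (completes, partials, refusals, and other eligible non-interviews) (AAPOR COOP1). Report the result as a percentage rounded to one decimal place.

61.7%

Numerator: 174
Denominator: 174 + 24 + 77 + 7 = 282
COOP1 = 174 / 282 = 0.6170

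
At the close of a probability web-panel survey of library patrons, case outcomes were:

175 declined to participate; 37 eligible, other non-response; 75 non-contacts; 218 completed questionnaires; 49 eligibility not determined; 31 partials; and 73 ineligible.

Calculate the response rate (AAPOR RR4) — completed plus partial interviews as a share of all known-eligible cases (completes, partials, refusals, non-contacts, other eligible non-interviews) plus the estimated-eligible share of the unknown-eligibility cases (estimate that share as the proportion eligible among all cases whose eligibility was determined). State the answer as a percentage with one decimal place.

43.0%

Numerator = 218 + 31 = 249
Determined eligible = 218 + 31 + 175 + 75 + 37 = 536
e = 536 / (536 + 73) = 536 / 609 = 0.8801
Eligible share of unknowns = 0.8801 × 49 = 43.12
Denominator = 536 + 43.12 = 579.12
RR4 = 249 / 579.12 = 0.4300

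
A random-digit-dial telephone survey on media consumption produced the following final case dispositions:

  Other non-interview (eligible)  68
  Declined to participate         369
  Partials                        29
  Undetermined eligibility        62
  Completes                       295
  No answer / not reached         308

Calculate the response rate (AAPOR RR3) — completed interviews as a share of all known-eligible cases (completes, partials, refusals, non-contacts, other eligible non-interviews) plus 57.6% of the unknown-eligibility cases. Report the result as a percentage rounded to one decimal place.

Num → 295
Determined eligible → 295 + 29 + 369 + 308 + 68 = 1069
e × U → 0.5760 × 62 = 35.71
Base → 1069 + 35.71 = 1104.71
RR3 = 295 / 1104.71 = 0.2670

26.7%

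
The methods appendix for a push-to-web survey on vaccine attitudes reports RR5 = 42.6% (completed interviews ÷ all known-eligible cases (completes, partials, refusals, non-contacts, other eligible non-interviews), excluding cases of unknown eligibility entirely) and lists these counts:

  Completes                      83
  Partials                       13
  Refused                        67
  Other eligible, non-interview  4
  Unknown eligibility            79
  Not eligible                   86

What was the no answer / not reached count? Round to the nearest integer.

28

RR5 = 83 / D = 0.426
D = 83 / 0.426 = 194.8
Other denominator terms total 167
no answer / not reached = 194.8 − 167 ≈ 28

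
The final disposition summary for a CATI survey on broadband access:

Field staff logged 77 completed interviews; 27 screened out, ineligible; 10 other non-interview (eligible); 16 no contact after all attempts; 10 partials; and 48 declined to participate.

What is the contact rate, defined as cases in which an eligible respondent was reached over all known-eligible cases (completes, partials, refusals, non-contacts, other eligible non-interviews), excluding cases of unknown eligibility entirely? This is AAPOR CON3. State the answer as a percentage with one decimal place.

90.1%

Numerator: 77 + 10 + 48 + 10 = 145
Base: 77 + 10 + 48 + 16 + 10 = 161
CON3 = 145 / 161 = 0.9006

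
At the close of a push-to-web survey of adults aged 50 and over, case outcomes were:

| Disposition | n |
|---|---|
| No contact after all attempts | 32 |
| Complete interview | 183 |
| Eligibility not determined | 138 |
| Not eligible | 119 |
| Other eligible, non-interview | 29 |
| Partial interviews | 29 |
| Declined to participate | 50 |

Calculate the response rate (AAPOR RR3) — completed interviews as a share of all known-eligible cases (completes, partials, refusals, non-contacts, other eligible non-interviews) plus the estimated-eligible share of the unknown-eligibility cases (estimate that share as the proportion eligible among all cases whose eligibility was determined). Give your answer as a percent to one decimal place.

43.2%

Top = 183
Determined eligible = 183 + 29 + 50 + 32 + 29 = 323
e = 323 / (323 + 119) = 323 / 442 = 0.7308
e × U = 0.7308 × 138 = 100.85
Denom = 323 + 100.85 = 423.85
RR3 = 183 / 423.85 = 0.4318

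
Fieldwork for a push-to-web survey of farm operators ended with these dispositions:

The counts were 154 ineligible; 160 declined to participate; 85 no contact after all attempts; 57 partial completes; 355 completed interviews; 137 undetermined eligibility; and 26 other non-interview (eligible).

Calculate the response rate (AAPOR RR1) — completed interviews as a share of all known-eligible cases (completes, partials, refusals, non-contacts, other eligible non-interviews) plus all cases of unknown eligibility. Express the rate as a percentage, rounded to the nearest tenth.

Numerator → 355
Denominator → 355 + 57 + 160 + 85 + 26 + 137 = 820
RR1 = 355 / 820 = 0.4329

43.3%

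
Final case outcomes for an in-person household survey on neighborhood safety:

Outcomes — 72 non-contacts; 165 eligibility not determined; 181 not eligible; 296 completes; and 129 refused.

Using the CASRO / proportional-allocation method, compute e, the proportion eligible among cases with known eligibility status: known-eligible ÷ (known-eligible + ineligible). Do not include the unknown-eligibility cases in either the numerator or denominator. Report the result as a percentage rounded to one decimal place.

Determined eligible = 296 + 129 + 72 = 497
e = 497 / (497 + 181) = 497 / 678 = 0.7330

73.3%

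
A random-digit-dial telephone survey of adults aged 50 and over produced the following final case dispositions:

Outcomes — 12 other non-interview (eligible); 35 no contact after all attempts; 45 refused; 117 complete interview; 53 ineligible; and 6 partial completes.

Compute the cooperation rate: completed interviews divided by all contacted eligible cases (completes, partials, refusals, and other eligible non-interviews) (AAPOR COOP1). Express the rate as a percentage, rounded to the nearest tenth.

65.0%

Num = 117
Base = 117 + 6 + 45 + 12 = 180
COOP1 = 117 / 180 = 0.6500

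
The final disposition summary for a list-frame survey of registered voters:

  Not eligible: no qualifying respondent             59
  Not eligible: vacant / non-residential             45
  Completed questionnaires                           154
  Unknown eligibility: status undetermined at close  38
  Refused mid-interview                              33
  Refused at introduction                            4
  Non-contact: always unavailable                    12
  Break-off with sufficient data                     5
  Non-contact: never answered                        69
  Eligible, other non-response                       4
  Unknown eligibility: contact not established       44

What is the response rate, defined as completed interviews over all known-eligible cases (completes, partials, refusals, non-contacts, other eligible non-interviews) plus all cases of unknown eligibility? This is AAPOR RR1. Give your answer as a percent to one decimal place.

Declined to participate = 4 + 33 = 37
No answer / not reached = 69 + 12 = 81
Undetermined eligibility = 44 + 38 = 82
Out of scope = 59 + 45 = 104
Numerator: 154
Denom: 154 + 5 + 37 + 81 + 4 + 82 = 363
RR1 = 154 / 363 = 0.4242

42.4%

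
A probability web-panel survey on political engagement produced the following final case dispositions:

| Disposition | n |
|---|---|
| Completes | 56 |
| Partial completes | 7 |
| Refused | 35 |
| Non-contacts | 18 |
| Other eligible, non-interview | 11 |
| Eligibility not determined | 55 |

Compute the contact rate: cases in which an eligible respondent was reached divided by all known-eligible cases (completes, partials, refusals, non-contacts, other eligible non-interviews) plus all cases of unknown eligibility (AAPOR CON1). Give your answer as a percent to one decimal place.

Top → 56 + 7 + 35 + 11 = 109
Denominator → 56 + 7 + 35 + 18 + 11 + 55 = 182
CON1 = 109 / 182 = 0.5989

59.9%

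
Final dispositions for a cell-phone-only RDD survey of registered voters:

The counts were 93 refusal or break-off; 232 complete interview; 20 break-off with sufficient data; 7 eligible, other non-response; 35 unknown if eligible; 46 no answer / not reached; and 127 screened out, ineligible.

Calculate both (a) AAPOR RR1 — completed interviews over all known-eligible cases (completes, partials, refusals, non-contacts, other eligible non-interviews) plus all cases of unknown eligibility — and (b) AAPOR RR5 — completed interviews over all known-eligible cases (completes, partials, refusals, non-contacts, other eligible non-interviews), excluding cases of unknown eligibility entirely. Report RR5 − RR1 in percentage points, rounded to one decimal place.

4.7

Top = 232
Denom = 232 + 20 + 93 + 46 + 7 + 35 = 433
RR1 = 232 / 433 = 0.5358
Denom = 232 + 20 + 93 + 46 + 7 = 398
RR5 = 232 / 398 = 0.5829
Difference = 58.29 − 53.58 = 4.71 percentage points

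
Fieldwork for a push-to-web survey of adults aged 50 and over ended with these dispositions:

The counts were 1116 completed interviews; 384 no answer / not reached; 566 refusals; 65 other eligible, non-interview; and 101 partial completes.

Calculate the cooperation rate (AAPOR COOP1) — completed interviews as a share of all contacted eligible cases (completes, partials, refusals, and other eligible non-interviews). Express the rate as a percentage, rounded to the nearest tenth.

60.4%

Num: 1116
Denominator: 1116 + 101 + 566 + 65 = 1848
COOP1 = 1116 / 1848 = 0.6039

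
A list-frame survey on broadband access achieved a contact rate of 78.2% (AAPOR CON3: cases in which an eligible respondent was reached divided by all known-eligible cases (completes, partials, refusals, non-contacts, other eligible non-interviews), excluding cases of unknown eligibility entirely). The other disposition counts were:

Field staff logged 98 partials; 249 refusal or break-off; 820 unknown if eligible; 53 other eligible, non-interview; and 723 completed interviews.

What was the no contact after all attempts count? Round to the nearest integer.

Numerator: 723 + 98 + 249 + 53 = 1123
CON3 = 1123 / D = 0.782
D = 1123 / 0.782 = 1436.1
Other denominator terms total 1123
no contact after all attempts = 1436.1 − 1123 ≈ 313

313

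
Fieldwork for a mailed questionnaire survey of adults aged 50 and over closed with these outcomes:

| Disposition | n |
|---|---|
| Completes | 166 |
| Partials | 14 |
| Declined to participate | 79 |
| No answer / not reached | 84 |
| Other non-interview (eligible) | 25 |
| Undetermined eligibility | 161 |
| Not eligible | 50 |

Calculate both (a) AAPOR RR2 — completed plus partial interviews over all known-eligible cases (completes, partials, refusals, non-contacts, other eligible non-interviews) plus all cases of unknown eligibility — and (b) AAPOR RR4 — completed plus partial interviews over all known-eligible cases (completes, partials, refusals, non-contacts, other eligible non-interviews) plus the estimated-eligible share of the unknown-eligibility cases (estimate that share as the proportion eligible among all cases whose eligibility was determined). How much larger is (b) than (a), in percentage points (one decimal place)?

1.3

Numerator = 166 + 14 = 180
Denom = 166 + 14 + 79 + 84 + 25 + 161 = 529
RR2 = 180 / 529 = 0.3403
Determined eligible = 166 + 14 + 79 + 84 + 25 = 368
e = 368 / (368 + 50) = 368 / 418 = 0.8804
Eligible share of unknowns = 0.8804 × 161 = 141.74
Denom = 368 + 141.74 = 509.74
RR4 = 180 / 509.74 = 0.3531
Difference = 35.31 − 34.03 = 1.28 percentage points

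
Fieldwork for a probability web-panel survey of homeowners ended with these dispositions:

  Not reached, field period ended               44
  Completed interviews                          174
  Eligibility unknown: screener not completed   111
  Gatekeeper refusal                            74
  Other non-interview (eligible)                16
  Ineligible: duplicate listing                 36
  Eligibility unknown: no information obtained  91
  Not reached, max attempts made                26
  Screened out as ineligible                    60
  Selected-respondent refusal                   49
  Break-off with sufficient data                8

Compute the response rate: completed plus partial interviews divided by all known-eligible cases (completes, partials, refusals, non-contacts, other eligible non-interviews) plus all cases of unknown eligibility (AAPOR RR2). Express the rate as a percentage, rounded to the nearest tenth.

30.7%

Declined to participate = 74 + 49 = 123
No contact after all attempts = 44 + 26 = 70
Unknown eligibility = 111 + 91 = 202
Not eligible = 60 + 36 = 96
Numerator: 174 + 8 = 182
Denom: 174 + 8 + 123 + 70 + 16 + 202 = 593
RR2 = 182 / 593 = 0.3069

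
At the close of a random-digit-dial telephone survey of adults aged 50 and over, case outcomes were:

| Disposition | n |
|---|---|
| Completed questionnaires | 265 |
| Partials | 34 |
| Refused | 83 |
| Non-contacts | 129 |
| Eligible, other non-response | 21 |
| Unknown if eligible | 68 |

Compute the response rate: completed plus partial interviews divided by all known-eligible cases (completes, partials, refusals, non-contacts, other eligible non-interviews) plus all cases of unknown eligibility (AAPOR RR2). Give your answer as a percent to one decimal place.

49.8%

Num → 265 + 34 = 299
Denom → 265 + 34 + 83 + 129 + 21 + 68 = 600
RR2 = 299 / 600 = 0.4983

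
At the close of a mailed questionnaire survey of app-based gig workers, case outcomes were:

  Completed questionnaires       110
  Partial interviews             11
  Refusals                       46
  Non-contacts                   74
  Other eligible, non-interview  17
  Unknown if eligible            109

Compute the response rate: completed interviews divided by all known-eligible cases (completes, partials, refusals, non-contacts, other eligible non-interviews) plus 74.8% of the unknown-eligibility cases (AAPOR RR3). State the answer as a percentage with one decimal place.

32.4%

Num → 110
Determined eligible → 110 + 11 + 46 + 74 + 17 = 258
e × U → 0.7480 × 109 = 81.53
Base → 258 + 81.53 = 339.53
RR3 = 110 / 339.53 = 0.3240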